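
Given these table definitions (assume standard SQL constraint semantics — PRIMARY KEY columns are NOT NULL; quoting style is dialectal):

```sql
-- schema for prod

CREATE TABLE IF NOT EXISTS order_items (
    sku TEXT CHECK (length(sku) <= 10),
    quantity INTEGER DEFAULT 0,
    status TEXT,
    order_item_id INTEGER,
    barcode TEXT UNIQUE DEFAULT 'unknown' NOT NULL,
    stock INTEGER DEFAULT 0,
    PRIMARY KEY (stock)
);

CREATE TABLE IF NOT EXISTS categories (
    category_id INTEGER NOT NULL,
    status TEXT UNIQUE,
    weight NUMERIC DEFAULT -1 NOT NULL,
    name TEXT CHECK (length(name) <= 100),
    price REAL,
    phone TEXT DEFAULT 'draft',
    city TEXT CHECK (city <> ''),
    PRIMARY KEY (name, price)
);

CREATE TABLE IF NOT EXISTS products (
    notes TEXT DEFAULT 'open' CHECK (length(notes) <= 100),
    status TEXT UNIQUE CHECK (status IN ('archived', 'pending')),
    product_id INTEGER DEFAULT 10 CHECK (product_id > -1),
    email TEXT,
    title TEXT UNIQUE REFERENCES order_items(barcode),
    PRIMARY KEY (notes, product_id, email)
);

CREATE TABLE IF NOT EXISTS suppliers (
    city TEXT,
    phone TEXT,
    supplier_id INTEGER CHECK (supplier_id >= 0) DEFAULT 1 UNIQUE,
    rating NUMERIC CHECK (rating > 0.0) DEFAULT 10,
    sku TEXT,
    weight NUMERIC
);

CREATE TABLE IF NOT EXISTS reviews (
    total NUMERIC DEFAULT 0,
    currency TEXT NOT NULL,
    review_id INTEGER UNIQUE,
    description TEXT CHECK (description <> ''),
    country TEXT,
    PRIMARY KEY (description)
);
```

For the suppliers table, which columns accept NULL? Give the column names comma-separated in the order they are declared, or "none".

- city: no NOT NULL constraint applies → nullable.
- phone: no NOT NULL constraint applies → nullable.
- supplier_id: CHECK does not forbid NULL (a CHECK constraint passes when its expression is NULL) → nullable.
- rating: CHECK does not forbid NULL (a CHECK constraint passes when its expression is NULL) → nullable.
- sku: no NOT NULL constraint applies → nullable.
- weight: no NOT NULL constraint applies → nullable.

city, phone, supplier_id, rating, sku, weight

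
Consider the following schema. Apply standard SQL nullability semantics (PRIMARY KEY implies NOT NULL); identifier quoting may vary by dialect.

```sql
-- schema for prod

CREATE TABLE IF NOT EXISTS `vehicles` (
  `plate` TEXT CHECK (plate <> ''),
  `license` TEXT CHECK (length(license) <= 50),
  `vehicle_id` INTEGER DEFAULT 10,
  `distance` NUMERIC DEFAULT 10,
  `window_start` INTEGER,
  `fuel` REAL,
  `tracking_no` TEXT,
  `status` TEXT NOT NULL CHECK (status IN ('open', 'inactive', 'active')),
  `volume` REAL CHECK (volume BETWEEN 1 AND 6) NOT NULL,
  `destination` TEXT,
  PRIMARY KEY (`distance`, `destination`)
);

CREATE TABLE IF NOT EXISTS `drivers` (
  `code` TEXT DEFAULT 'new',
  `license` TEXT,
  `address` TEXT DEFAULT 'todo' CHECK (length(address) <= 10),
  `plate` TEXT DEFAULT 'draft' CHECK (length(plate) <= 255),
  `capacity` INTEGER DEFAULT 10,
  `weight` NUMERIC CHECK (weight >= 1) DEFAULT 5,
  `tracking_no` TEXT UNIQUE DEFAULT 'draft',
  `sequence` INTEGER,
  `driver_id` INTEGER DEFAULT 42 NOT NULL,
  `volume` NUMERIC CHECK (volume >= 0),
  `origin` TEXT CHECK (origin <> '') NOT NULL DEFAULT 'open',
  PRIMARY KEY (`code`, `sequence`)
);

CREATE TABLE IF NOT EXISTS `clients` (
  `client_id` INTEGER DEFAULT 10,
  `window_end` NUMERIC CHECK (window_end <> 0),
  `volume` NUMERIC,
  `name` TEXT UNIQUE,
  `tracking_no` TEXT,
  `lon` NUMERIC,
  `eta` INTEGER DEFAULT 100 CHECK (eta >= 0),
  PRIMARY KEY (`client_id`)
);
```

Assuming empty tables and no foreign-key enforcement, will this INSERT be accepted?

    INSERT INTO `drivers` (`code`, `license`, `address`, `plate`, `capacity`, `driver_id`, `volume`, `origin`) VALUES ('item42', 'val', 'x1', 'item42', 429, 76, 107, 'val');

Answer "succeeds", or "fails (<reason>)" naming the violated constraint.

sequence is omitted from the column list and has no DEFAULT, so it would receive NULL.
But sequence is part of the PRIMARY KEY (implied NOT NULL).

fails (NOT NULL on sequence)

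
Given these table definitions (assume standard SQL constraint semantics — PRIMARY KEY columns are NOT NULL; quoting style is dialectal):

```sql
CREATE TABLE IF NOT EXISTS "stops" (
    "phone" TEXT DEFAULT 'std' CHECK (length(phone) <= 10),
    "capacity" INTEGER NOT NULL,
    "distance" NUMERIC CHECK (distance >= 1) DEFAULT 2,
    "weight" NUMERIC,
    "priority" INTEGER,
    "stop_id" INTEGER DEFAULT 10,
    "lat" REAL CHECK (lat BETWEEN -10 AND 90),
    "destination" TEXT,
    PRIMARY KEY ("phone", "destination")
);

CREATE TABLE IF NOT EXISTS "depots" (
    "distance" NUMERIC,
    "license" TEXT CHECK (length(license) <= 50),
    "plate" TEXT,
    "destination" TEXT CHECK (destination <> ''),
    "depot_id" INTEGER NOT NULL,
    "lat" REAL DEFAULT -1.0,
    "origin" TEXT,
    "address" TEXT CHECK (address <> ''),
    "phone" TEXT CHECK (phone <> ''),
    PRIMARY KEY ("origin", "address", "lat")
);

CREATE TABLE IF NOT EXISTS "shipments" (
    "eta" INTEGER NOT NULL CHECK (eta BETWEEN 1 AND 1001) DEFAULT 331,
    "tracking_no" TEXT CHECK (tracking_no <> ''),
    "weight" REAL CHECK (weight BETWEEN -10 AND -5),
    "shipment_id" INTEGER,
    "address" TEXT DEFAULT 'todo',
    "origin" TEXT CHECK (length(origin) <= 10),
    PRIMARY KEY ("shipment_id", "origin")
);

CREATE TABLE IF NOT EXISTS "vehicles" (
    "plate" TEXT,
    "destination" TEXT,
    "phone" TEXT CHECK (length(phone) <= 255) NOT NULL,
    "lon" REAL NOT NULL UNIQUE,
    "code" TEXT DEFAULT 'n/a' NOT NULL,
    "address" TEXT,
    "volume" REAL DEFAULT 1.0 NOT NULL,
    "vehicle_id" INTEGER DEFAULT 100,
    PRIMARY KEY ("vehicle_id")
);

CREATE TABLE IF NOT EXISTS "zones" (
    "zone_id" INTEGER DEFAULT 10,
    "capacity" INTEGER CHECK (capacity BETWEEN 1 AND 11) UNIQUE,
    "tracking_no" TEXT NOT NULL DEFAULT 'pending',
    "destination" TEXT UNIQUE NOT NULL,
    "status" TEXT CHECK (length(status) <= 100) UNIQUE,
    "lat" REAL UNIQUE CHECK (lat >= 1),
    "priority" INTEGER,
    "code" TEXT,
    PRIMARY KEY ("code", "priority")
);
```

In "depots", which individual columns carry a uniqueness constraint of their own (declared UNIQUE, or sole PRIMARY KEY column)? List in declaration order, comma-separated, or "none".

- distance: no UNIQUE or single-column PK constraint.
- license: no UNIQUE or single-column PK constraint.
- plate: no UNIQUE or single-column PK constraint.
- destination: no UNIQUE or single-column PK constraint.
- depot_id: no UNIQUE or single-column PK constraint.
- lat: part of a composite PRIMARY KEY — only the tuple is unique, not this column on its own.
- origin: part of a composite PRIMARY KEY — only the tuple is unique, not this column on its own.
- address: part of a composite PRIMARY KEY — only the tuple is unique, not this column on its own.
- phone: no UNIQUE or single-column PK constraint.

none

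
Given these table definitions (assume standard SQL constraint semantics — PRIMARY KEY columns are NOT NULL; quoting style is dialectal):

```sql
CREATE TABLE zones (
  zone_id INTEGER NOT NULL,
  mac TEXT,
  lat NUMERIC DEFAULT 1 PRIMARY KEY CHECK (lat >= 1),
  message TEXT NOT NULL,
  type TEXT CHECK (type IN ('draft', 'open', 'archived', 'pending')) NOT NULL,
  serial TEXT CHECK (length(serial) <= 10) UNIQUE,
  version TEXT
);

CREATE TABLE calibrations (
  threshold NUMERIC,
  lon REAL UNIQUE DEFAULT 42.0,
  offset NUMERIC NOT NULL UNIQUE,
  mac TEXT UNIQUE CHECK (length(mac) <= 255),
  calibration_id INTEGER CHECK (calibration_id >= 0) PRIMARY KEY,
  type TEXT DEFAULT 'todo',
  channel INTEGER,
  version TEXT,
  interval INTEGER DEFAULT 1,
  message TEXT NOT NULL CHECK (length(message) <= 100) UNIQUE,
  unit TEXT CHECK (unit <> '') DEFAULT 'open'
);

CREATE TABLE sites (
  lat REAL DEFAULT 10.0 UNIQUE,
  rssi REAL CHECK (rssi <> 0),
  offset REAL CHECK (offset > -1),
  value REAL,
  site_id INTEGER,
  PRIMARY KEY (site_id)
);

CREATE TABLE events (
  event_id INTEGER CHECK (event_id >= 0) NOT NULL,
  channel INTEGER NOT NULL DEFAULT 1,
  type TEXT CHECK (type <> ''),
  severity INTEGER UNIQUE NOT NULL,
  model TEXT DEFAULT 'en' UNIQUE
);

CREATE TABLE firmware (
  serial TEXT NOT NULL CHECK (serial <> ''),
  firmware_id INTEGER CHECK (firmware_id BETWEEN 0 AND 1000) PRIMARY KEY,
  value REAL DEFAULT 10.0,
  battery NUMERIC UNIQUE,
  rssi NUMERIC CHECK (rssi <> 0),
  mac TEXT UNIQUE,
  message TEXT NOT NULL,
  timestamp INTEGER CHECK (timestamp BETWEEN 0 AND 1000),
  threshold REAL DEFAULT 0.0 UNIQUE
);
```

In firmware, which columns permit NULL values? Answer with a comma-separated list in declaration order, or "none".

value, battery, rssi, mac, timestamp, threshold

- serial: declared NOT NULL → not nullable.
- firmware_id: part of the PRIMARY KEY, which implies NOT NULL → not nullable.
- value: DEFAULT only fills an omitted column; an explicit NULL is still allowed → nullable.
- battery: UNIQUE does not imply NOT NULL → nullable.
- rssi: CHECK does not forbid NULL (a CHECK constraint passes when its expression is NULL) → nullable.
- mac: UNIQUE does not imply NOT NULL → nullable.
- message: declared NOT NULL → not nullable.
- timestamp: CHECK does not forbid NULL (a CHECK constraint passes when its expression is NULL) → nullable.
- threshold: UNIQUE does not imply NOT NULL → nullable.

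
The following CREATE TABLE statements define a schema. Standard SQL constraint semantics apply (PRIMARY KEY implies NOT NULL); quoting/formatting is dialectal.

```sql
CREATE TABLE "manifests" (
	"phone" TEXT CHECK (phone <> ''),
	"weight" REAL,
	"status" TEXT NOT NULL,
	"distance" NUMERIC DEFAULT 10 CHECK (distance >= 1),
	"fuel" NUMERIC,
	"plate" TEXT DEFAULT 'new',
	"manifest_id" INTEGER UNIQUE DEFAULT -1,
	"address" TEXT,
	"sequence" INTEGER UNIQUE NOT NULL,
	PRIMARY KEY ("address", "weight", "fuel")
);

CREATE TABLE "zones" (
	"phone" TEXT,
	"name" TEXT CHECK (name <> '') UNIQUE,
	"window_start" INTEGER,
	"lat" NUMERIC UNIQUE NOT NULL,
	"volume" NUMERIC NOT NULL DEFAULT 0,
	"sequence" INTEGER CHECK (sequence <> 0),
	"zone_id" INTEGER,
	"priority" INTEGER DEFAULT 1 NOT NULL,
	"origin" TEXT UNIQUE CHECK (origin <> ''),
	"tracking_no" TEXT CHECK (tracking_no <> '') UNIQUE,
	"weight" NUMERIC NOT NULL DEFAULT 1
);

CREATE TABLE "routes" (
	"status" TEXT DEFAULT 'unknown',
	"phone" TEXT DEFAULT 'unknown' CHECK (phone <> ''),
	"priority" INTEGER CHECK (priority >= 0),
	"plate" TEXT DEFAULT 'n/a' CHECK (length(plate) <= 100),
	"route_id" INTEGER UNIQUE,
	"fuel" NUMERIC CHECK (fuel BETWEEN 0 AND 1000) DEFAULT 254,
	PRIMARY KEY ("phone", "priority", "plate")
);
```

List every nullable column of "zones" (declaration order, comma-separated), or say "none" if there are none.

- phone: no NOT NULL constraint applies → nullable.
- name: CHECK does not forbid NULL (a CHECK constraint passes when its expression is NULL) → nullable.
- window_start: no NOT NULL constraint applies → nullable.
- lat: declared NOT NULL → not nullable.
- volume: declared NOT NULL → not nullable.
- sequence: CHECK does not forbid NULL (a CHECK constraint passes when its expression is NULL) → nullable.
- zone_id: no NOT NULL constraint applies → nullable.
- priority: declared NOT NULL → not nullable.
- origin: CHECK does not forbid NULL (a CHECK constraint passes when its expression is NULL) → nullable.
- tracking_no: CHECK does not forbid NULL (a CHECK constraint passes when its expression is NULL) → nullable.
- weight: declared NOT NULL → not nullable.

phone, name, window_start, sequence, zone_id, origin, tracking_no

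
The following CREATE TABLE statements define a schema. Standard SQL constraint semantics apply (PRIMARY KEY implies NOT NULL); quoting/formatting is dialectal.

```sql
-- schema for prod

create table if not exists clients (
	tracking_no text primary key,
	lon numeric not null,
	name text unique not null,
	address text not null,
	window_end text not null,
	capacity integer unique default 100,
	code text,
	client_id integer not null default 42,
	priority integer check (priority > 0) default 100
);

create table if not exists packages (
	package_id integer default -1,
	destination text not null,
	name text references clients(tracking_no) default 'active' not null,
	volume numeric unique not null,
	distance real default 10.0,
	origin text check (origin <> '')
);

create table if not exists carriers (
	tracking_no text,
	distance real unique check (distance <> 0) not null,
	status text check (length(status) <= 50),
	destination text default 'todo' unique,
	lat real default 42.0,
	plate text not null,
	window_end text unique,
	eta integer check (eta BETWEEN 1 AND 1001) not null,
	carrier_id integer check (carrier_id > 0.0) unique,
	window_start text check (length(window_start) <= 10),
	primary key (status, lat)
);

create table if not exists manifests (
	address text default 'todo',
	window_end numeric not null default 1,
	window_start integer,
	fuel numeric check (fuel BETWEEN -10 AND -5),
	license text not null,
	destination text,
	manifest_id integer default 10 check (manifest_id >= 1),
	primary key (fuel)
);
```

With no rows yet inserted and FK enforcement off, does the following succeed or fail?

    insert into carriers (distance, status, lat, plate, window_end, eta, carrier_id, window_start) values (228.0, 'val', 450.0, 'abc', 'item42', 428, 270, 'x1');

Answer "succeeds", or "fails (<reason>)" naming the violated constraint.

NOT NULL columns: distance is supplied; eta is supplied; lat is supplied; plate is supplied; status is supplied.
CHECK constraints: 228.0 satisfies (distance <> 0); 'val' satisfies (length(status) <= 50); 428 satisfies (eta BETWEEN 1 AND 1001); 270 satisfies (carrier_id > 0.0); 'x1' satisfies (length(window_start) <= 10).
No constraint is violated.

succeeds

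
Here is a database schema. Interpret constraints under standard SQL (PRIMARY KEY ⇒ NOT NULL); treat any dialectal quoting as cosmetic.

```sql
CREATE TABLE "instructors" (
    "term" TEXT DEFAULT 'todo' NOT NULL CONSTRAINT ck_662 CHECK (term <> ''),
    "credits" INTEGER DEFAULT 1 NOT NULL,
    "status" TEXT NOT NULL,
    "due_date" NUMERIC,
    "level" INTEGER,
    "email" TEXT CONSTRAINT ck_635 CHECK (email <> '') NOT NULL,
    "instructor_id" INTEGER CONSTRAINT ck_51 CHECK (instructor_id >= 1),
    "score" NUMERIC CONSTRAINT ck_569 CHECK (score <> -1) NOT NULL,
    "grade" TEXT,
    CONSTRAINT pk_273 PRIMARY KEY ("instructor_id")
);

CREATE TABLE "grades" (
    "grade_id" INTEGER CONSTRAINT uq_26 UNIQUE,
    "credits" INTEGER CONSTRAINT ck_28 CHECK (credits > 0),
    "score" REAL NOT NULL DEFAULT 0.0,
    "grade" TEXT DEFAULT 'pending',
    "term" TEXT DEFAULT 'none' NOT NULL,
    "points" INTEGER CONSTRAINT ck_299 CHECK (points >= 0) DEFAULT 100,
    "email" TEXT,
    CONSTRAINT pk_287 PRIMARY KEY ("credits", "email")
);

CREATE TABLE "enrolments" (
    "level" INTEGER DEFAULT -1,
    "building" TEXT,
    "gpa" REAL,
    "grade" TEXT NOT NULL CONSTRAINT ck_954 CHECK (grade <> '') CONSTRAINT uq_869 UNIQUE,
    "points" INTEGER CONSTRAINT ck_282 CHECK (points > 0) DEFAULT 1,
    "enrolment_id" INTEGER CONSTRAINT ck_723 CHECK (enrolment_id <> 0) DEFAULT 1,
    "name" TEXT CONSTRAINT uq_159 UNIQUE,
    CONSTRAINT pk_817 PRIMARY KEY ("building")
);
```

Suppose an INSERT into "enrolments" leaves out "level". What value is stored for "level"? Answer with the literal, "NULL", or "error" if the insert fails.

-1

level has an explicit DEFAULT -1.
When the column is omitted from an INSERT, that default is used.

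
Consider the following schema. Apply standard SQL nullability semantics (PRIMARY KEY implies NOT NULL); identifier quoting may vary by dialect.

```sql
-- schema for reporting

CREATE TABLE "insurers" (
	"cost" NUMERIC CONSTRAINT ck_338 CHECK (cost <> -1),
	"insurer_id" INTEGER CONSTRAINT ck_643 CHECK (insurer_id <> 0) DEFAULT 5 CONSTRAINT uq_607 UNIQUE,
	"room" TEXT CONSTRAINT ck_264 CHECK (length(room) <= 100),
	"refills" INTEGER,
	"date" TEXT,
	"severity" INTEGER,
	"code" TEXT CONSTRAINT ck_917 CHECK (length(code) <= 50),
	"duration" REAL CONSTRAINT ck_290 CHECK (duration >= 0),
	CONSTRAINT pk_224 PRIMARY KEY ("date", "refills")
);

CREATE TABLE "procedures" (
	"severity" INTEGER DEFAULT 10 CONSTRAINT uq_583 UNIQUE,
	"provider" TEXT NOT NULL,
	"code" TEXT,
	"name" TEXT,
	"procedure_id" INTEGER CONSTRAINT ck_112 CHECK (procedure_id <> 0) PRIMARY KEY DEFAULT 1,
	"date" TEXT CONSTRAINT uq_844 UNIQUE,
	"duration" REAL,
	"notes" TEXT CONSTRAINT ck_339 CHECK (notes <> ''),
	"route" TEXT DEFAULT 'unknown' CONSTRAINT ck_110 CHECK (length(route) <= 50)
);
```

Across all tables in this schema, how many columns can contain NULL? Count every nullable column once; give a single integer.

insurers: 6 nullable (cost, insurer_id, room, severity, code, duration — PK (date, refills) and explicit NOT NULL columns excluded).
procedures: 7 nullable (severity, code, name, date, duration, notes, route — PK (procedure_id) and explicit NOT NULL columns excluded).
Total: 6 + 7 = 13.

13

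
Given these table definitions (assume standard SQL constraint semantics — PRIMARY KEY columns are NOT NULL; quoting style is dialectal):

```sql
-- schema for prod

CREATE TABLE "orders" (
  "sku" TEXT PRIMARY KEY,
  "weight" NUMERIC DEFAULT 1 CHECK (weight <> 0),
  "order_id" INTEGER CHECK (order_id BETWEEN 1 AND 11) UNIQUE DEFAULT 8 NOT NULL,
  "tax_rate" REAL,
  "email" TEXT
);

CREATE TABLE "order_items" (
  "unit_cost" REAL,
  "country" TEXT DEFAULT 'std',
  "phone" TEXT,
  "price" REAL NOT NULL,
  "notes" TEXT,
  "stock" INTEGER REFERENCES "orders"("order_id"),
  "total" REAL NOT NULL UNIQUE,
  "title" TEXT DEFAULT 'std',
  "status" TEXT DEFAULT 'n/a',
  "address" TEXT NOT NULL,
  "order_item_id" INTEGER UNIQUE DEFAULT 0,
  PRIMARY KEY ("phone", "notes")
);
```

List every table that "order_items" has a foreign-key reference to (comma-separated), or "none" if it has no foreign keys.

- stock REFERENCES orders(order_id).

orders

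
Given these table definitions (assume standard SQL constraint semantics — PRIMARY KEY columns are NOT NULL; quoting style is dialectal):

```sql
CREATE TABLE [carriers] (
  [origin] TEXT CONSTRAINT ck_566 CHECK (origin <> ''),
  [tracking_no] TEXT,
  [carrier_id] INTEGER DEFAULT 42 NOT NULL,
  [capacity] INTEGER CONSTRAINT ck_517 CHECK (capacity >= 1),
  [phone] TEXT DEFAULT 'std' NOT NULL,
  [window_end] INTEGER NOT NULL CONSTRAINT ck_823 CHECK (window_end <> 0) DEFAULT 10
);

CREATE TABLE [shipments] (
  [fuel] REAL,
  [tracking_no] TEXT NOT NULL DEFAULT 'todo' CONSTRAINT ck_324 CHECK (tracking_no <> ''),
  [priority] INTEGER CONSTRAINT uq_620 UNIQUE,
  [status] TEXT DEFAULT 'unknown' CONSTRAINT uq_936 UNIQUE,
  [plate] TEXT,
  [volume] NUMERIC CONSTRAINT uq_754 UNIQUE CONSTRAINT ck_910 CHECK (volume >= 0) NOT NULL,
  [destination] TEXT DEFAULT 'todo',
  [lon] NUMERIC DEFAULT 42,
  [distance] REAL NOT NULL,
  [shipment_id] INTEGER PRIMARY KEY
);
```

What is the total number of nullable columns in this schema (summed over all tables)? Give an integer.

carriers: 3 nullable (origin, tracking_no, capacity — PK none and explicit NOT NULL columns excluded).
shipments: 6 nullable (fuel, priority, status, plate, destination, lon — PK (shipment_id) and explicit NOT NULL columns excluded).
Total: 3 + 6 = 9.

9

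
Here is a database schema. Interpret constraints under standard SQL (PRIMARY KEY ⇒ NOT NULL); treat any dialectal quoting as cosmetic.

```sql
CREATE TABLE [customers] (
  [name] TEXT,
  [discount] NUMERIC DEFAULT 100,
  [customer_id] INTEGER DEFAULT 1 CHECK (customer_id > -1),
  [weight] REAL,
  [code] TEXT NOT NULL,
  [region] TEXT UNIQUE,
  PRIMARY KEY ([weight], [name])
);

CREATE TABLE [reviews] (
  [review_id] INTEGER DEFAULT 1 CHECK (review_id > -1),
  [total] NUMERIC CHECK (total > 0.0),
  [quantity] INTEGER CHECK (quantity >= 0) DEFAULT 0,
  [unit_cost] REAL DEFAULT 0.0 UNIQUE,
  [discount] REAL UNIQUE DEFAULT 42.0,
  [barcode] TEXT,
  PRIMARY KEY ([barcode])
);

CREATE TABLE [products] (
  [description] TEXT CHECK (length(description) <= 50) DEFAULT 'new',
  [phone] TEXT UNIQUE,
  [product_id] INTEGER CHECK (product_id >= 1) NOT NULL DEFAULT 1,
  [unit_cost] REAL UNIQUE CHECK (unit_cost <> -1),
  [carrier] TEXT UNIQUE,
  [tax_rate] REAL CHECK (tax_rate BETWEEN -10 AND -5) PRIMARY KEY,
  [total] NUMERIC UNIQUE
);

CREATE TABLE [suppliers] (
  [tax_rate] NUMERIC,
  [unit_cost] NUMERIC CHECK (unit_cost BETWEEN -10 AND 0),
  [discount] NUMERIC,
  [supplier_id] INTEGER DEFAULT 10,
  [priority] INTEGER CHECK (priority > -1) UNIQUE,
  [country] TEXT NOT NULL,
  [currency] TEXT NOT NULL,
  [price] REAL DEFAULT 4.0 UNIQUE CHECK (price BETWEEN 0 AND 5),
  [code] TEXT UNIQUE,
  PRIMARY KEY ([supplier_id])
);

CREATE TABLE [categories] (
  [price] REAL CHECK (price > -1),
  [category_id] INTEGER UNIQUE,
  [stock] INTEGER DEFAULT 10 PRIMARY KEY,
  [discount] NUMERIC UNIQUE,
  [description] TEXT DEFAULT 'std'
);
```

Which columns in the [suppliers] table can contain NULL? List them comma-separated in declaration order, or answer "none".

- tax_rate: no NOT NULL constraint applies → nullable.
- unit_cost: CHECK does not forbid NULL (a CHECK constraint passes when its expression is NULL) → nullable.
- discount: no NOT NULL constraint applies → nullable.
- supplier_id: part of the PRIMARY KEY, which implies NOT NULL → not nullable.
- priority: CHECK does not forbid NULL (a CHECK constraint passes when its expression is NULL) → nullable.
- country: declared NOT NULL → not nullable.
- currency: declared NOT NULL → not nullable.
- price: CHECK does not forbid NULL (a CHECK constraint passes when its expression is NULL) → nullable.
- code: UNIQUE does not imply NOT NULL → nullable.

tax_rate, unit_cost, discount, priority, price, code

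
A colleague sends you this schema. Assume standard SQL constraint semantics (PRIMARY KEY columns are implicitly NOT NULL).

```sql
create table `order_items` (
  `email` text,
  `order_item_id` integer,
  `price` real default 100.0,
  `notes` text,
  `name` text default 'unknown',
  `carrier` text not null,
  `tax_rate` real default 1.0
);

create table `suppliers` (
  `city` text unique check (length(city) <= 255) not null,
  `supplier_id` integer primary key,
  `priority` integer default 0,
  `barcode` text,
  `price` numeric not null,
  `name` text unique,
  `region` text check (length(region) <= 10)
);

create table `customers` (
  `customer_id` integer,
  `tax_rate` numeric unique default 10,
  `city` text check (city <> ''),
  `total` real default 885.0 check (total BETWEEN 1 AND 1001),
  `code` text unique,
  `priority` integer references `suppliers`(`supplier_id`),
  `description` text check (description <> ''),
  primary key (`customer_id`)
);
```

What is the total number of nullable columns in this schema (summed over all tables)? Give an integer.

16

order_items: 6 nullable (email, order_item_id, price, notes, name, tax_rate — PK none and explicit NOT NULL columns excluded).
suppliers: 4 nullable (priority, barcode, name, region — PK (supplier_id) and explicit NOT NULL columns excluded).
customers: 6 nullable (tax_rate, city, total, code, priority, description — PK (customer_id) and explicit NOT NULL columns excluded).
Total: 6 + 4 + 6 = 16.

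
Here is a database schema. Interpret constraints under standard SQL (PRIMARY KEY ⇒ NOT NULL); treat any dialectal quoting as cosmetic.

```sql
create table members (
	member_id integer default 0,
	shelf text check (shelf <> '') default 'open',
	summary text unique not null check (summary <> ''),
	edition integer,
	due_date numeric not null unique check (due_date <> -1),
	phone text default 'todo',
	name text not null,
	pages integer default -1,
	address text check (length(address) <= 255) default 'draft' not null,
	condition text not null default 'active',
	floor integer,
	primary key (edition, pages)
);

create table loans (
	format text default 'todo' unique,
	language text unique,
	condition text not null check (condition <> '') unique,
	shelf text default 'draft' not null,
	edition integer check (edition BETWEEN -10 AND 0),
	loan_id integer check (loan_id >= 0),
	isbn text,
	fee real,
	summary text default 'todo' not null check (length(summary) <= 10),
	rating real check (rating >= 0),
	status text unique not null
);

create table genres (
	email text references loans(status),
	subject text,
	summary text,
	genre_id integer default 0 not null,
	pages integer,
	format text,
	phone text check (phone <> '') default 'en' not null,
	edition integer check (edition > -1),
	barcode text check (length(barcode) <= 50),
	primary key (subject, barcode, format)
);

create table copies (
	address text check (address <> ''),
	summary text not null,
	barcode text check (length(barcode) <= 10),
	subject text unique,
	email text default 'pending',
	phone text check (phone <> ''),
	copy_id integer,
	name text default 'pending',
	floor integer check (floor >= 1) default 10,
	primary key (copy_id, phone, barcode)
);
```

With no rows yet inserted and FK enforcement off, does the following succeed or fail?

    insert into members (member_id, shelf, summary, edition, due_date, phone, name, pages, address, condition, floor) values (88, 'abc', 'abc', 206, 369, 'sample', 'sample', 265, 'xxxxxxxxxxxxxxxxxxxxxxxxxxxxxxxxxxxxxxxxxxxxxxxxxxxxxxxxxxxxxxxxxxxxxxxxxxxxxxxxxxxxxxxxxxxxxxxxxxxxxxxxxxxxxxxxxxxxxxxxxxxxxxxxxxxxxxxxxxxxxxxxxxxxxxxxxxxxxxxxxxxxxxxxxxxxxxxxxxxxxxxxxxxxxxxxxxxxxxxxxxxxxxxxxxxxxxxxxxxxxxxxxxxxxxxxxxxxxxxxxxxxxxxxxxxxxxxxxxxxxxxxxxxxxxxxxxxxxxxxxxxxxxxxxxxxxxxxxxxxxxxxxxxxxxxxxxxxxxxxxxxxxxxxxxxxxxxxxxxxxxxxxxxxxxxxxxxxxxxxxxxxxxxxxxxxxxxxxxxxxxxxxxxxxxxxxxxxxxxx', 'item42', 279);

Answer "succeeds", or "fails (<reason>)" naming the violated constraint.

The value 'xxxxxxxxxxxxxxxxxxxxxxxxxxxxxxxxxxxxxxxxxxxxxxxxxxxxxxxxxxxxxxxxxxxxxxxxxxxxxxxxxxxxxxxxxxxxxxxxxxxxxxxxxxxxxxxxxxxxxxxxxxxxxxxxxxxxxxxxxxxxxxxxxxxxxxxxxxxxxxxxxxxxxxxxxxxxxxxxxxxxxxxxxxxxxxxxxxxxxxxxxxxxxxxxxxxxxxxxxxxxxxxxxxxxxxxxxxxxxxxxxxxxxxxxxxxxxxxxxxxxxxxxxxxxxxxxxxxxxxxxxxxxxxxxxxxxxxxxxxxxxxxxxxxxxxxxxxxxxxxxxxxxxxxxxxxxxxxxxxxxxxxxxxxxxxxxxxxxxxxxxxxxxxxxxxxxxxxxxxxxxxxxxxxxxxxxxxxxxxxx' for address violates CHECK (length(address) <= 255).

fails (CHECK on address)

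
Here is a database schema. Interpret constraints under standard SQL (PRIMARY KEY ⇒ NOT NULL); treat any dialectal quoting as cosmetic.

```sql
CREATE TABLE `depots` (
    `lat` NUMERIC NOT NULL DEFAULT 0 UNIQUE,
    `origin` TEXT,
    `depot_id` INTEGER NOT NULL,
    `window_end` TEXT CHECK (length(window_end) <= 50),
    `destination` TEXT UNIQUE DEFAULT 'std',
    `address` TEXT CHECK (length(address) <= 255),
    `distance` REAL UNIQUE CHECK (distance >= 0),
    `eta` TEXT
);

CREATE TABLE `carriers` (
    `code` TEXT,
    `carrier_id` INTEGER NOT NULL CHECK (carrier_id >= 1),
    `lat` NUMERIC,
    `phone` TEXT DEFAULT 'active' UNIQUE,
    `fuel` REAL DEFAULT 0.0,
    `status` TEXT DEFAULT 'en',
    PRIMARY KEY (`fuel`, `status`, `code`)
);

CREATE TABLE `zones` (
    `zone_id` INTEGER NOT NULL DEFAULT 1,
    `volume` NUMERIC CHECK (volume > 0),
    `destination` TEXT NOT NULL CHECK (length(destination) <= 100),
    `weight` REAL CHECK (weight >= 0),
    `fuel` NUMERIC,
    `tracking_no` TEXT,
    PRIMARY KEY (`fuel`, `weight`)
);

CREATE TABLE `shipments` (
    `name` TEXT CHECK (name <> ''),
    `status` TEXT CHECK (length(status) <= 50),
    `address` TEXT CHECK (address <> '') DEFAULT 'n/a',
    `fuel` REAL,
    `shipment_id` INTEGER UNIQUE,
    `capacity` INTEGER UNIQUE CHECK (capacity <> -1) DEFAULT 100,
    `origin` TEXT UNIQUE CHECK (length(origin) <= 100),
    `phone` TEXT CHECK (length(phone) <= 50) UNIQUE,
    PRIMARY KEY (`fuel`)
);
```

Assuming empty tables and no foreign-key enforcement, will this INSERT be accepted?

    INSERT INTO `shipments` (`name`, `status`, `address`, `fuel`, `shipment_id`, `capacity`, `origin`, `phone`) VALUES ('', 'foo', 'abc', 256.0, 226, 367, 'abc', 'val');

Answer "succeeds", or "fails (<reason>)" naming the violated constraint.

fails (CHECK on name)

The value '' for name violates CHECK (name <> '').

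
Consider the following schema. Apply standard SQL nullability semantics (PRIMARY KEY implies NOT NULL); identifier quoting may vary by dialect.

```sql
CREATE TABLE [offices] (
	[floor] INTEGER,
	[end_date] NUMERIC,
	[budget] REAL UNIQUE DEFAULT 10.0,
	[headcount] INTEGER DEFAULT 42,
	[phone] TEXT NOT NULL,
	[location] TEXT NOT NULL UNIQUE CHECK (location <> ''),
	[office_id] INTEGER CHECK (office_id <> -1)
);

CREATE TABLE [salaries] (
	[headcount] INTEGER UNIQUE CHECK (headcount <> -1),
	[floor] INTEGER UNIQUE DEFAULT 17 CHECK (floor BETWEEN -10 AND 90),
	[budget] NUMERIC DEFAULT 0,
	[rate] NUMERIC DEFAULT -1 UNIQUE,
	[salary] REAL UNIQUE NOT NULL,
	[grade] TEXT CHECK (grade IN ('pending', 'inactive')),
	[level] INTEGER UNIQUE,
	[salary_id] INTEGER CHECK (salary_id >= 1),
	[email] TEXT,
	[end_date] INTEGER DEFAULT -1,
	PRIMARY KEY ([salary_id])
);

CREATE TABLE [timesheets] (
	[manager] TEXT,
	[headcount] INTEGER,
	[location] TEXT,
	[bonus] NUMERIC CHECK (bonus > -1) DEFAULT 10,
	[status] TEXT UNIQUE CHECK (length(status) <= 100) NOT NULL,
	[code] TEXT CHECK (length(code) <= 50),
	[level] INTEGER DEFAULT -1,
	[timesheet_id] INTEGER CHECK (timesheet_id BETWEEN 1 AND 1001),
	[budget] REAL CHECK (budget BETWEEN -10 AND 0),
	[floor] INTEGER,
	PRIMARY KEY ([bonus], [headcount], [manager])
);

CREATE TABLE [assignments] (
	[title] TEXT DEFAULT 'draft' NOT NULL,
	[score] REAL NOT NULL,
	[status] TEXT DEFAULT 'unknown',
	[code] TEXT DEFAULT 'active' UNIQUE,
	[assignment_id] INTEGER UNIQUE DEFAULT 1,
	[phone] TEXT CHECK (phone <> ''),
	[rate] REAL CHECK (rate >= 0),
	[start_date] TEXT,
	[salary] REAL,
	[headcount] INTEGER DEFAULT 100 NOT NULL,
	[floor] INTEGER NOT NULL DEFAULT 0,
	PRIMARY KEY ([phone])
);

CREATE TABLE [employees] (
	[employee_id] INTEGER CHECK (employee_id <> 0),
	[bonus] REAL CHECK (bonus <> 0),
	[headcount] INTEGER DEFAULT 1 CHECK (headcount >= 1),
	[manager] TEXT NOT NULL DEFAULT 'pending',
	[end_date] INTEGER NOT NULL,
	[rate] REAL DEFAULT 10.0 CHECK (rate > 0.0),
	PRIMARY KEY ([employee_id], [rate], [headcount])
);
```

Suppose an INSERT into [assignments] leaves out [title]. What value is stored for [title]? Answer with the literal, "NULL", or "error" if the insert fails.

'draft'

title has an explicit DEFAULT 'draft'.
When the column is omitted from an INSERT, that default is used.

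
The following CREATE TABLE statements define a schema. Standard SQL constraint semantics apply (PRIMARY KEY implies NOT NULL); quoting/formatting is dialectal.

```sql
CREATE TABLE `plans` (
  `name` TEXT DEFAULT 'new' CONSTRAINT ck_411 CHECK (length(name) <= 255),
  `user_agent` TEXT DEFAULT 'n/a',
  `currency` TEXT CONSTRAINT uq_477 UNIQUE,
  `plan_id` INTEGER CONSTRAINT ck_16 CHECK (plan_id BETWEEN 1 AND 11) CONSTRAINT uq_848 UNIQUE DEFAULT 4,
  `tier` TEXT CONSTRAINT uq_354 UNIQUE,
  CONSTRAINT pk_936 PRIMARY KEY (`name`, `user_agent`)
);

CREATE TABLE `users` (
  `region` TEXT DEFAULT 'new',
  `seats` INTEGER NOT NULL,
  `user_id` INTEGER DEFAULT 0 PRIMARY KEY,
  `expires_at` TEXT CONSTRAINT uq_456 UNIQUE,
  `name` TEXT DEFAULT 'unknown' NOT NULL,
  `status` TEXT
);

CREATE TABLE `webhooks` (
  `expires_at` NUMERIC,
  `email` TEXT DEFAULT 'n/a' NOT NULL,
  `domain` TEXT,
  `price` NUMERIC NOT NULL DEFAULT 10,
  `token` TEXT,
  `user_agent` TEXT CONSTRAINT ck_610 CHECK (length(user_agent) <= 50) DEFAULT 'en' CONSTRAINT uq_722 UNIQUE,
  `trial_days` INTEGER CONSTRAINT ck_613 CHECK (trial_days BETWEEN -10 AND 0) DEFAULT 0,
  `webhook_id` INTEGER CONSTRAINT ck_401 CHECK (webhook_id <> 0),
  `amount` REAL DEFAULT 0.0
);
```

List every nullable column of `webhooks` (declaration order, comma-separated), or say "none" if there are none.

expires_at, domain, token, user_agent, trial_days, webhook_id, amount

- expires_at: no NOT NULL constraint applies → nullable.
- email: declared NOT NULL → not nullable.
- domain: no NOT NULL constraint applies → nullable.
- price: declared NOT NULL → not nullable.
- token: no NOT NULL constraint applies → nullable.
- user_agent: CHECK does not forbid NULL (a CHECK constraint passes when its expression is NULL) → nullable.
- trial_days: CHECK does not forbid NULL (a CHECK constraint passes when its expression is NULL) → nullable.
- webhook_id: CHECK does not forbid NULL (a CHECK constraint passes when its expression is NULL) → nullable.
- amount: DEFAULT only fills an omitted column; an explicit NULL is still allowed → nullable.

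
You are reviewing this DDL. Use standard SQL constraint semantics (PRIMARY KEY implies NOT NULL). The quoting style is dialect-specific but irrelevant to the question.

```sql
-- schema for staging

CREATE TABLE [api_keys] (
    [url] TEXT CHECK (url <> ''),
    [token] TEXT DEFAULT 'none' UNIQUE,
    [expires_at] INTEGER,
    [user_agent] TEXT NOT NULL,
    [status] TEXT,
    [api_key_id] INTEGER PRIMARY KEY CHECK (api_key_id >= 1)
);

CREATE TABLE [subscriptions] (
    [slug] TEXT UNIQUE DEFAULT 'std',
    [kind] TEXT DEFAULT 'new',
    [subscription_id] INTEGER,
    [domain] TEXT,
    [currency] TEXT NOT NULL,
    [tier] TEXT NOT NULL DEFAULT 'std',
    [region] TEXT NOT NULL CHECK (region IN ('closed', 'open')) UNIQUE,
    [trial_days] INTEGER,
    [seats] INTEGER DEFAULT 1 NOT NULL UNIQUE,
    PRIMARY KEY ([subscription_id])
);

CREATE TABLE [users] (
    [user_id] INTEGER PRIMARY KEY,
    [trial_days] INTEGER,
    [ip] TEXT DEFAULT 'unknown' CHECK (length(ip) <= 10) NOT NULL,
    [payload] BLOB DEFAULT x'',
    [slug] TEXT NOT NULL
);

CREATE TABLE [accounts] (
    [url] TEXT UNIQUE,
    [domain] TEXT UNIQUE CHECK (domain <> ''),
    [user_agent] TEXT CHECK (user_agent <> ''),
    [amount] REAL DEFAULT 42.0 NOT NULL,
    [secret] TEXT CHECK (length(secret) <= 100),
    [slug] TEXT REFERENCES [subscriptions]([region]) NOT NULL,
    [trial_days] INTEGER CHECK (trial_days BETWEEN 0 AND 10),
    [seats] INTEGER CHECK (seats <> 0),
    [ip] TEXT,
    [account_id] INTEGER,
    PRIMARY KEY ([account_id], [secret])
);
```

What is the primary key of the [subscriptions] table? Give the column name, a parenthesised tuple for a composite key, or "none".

subscription_id is declared PRIMARY KEY as a table-level PRIMARY KEY clause.

subscription_id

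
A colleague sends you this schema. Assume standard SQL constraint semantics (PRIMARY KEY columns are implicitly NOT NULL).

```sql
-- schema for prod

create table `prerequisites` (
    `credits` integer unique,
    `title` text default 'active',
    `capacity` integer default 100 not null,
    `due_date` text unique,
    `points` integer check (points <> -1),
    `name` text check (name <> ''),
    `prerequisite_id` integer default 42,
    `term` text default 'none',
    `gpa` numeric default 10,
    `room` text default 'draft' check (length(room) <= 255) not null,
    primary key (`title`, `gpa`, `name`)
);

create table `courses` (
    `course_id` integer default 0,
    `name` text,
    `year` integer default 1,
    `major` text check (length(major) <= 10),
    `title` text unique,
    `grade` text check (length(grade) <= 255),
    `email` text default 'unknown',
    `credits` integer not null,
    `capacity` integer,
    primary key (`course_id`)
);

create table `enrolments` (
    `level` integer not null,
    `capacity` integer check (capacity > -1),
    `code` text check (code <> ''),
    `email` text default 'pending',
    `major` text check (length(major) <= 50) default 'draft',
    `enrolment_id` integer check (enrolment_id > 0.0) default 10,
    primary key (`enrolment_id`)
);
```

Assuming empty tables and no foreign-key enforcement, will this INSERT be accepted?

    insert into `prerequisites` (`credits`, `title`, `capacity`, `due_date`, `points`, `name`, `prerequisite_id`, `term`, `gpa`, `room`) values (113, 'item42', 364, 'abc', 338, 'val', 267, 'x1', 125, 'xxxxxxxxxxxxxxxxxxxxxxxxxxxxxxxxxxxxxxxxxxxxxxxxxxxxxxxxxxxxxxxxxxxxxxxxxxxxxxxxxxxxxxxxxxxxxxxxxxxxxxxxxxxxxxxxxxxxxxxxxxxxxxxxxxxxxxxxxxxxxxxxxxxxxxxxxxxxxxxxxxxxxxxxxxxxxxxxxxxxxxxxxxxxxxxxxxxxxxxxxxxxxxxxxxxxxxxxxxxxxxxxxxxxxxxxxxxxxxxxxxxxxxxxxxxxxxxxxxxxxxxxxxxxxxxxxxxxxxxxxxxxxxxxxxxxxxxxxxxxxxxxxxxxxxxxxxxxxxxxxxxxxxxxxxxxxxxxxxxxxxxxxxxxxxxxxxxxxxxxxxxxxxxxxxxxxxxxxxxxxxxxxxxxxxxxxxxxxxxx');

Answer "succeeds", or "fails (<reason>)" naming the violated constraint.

The value 'xxxxxxxxxxxxxxxxxxxxxxxxxxxxxxxxxxxxxxxxxxxxxxxxxxxxxxxxxxxxxxxxxxxxxxxxxxxxxxxxxxxxxxxxxxxxxxxxxxxxxxxxxxxxxxxxxxxxxxxxxxxxxxxxxxxxxxxxxxxxxxxxxxxxxxxxxxxxxxxxxxxxxxxxxxxxxxxxxxxxxxxxxxxxxxxxxxxxxxxxxxxxxxxxxxxxxxxxxxxxxxxxxxxxxxxxxxxxxxxxxxxxxxxxxxxxxxxxxxxxxxxxxxxxxxxxxxxxxxxxxxxxxxxxxxxxxxxxxxxxxxxxxxxxxxxxxxxxxxxxxxxxxxxxxxxxxxxxxxxxxxxxxxxxxxxxxxxxxxxxxxxxxxxxxxxxxxxxxxxxxxxxxxxxxxxxxxxxxxxx' for room violates CHECK (length(room) <= 255).

fails (CHECK on room)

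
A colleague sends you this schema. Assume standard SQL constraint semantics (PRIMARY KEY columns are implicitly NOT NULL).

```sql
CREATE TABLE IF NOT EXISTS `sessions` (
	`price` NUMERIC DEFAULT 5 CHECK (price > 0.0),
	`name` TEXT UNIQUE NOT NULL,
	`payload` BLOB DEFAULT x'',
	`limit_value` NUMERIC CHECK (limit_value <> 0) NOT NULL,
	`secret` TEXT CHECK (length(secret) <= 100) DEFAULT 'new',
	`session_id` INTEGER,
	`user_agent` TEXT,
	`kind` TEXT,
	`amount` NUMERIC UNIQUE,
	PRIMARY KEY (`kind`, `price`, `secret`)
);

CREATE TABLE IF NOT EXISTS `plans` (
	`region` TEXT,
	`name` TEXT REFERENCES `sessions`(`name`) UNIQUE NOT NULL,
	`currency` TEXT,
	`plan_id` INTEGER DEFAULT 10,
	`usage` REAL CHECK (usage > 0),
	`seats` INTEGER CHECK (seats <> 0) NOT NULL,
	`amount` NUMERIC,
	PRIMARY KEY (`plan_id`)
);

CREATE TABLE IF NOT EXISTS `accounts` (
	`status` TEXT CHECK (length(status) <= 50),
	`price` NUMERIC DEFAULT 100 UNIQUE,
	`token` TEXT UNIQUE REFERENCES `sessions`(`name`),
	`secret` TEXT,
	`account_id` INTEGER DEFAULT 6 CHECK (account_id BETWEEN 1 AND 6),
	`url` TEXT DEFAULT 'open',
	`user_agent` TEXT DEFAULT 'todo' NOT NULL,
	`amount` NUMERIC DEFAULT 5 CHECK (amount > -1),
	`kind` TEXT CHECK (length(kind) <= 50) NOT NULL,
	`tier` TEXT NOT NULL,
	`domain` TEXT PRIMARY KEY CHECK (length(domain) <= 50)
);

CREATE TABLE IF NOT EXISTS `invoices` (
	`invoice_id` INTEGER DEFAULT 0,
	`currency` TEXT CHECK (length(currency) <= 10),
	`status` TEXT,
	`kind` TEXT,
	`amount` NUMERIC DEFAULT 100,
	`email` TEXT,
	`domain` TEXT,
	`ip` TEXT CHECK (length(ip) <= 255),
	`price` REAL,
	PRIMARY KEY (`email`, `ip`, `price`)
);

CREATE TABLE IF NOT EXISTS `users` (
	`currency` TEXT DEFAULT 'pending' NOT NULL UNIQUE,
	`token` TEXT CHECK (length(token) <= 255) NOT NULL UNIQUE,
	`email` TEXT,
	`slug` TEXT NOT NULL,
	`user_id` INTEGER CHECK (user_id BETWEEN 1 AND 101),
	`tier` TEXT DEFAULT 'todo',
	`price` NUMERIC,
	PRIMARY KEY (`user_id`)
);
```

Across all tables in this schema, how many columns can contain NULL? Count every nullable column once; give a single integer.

sessions: 4 nullable (payload, session_id, user_agent, amount — PK (kind, price, secret) and explicit NOT NULL columns excluded).
plans: 4 nullable (region, currency, usage, amount — PK (plan_id) and explicit NOT NULL columns excluded).
accounts: 7 nullable (status, price, token, secret, account_id, url, amount — PK (domain) and explicit NOT NULL columns excluded).
invoices: 6 nullable (invoice_id, currency, status, kind, amount, domain — PK (email, ip, price) and explicit NOT NULL columns excluded).
users: 3 nullable (email, tier, price — PK (user_id) and explicit NOT NULL columns excluded).
Total: 4 + 4 + 7 + 6 + 3 = 24.

24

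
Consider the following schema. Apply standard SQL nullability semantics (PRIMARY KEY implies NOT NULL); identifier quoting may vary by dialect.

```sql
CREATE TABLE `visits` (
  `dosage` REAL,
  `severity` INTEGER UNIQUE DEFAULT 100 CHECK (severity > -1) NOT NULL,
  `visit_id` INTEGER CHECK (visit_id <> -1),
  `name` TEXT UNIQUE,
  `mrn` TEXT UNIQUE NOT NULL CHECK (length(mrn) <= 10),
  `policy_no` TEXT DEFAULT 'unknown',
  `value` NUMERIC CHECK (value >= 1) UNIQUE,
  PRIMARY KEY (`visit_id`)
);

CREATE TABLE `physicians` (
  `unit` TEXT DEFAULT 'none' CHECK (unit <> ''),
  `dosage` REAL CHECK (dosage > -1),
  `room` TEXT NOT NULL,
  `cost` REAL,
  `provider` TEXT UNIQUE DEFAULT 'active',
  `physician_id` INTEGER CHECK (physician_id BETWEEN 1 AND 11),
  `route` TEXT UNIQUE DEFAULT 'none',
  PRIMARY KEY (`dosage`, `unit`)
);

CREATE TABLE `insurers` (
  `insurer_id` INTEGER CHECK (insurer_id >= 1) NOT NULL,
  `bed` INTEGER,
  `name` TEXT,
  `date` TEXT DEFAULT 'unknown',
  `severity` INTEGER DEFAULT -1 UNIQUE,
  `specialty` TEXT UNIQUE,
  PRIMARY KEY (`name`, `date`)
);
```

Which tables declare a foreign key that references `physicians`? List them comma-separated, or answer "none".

No REFERENCES clause anywhere in the schema names physicians.

none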